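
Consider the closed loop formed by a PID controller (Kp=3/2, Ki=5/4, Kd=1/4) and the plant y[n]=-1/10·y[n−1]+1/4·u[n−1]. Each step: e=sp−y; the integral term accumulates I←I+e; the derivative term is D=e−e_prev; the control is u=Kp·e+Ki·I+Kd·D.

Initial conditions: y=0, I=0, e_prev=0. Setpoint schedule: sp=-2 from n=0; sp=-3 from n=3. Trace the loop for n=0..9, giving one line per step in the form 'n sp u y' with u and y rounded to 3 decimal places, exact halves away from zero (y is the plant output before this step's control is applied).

0 -2 -6.000 0.000
1 -2 -3.500 -1.500
2 -2 -6.825 -0.725
3 -3 -8.499 -1.634
4 -3 -9.201 -1.961
5 -3 -10.153 -2.104
6 -3 -10.637 -2.328
7 -3 -11.237 -2.427
8 -3 -11.558 -2.567
9 -3 -11.936 -2.633

(exact arithmetic carried between steps; '≈' marks a value shown rounded to 6 d.p. or computed from one; I and e_prev carry over from the previous line; the table rounds u and y to 3 d.p., halves away from zero)
n=0: y=0, sp=-2, e=sp−y=-2; I=-2, D=e−e_prev=-2; u=3/2·(-2)+5/4·(-2)+1/4·(-2)=-6; next y=-1/10·0+1/4·(-6)=-1.5
n=1: y=-1.5, sp=-2, e=sp−y=-0.5; I=-2.5, D=e−e_prev=1.5; u=3/2·(-0.5)+5/4·(-2.5)+1/4·1.5=-3.5; next y=-1/10·(-1.5)+1/4·(-3.5)=-0.725
n=2: y=-0.725, sp=-2, e=sp−y=-1.275; I=-3.775, D=e−e_prev=-0.775; u=3/2·(-1.275)+5/4·(-3.775)+1/4·(-0.775)=-6.825; next y=-1/10·(-0.725)+1/4·(-6.825)=-1.63375
n=3: y=-1.63375, sp=-3, e=sp−y=-1.36625; I=-5.14125, D=e−e_prev=-0.09125; u=3/2·(-1.36625)+5/4·(-5.14125)+1/4·(-0.09125)=-8.49875; next y=-1/10·(-1.63375)+1/4·(-8.49875)≈-1.961313
n=4: y≈-1.961313, sp=-3, e=sp−y≈-1.038688; I≈-6.179938, D=e−e_prev≈0.327563; u=3/2·(-1.038688)+5/4·(-6.179938)+1/4·0.327563≈-9.201063; next y=-1/10·(-1.961313)+1/4·(-9.201063)≈-2.104134
n=5: y≈-2.104134, sp=-3, e=sp−y≈-0.895866; I≈-7.075803, D=e−e_prev≈0.142822; u=3/2·(-0.895866)+5/4·(-7.075803)+1/4·0.142822≈-10.152847; next y=-1/10·(-2.104134)+1/4·(-10.152847)≈-2.327798
n=6: y≈-2.327798, sp=-3, e=sp−y≈-0.672202; I≈-7.748005, D=e−e_prev≈0.223664; u=3/2·(-0.672202)+5/4·(-7.748005)+1/4·0.223664≈-10.637393; next y=-1/10·(-2.327798)+1/4·(-10.637393)≈-2.426568
n=7: y≈-2.426568, sp=-3, e=sp−y≈-0.573432; I≈-8.321437, D=e−e_prev≈0.098770; u=3/2·(-0.573432)+5/4·(-8.321437)+1/4·0.098770≈-11.237251; next y=-1/10·(-2.426568)+1/4·(-11.237251)≈-2.566656
n=8: y≈-2.566656, sp=-3, e=sp−y≈-0.433344; I≈-8.754781, D=e−e_prev≈0.140087; u=3/2·(-0.433344)+5/4·(-8.754781)+1/4·0.140087≈-11.558470; next y=-1/10·(-2.566656)+1/4·(-11.558470)≈-2.632952
n=9: y≈-2.632952, sp=-3, e=sp−y≈-0.367048; I≈-9.121829, D=e−e_prev≈0.066296; u=3/2·(-0.367048)+5/4·(-9.121829)+1/4·0.066296≈-11.936284; next y=-1/10·(-2.632952)+1/4·(-11.936284)≈-2.720776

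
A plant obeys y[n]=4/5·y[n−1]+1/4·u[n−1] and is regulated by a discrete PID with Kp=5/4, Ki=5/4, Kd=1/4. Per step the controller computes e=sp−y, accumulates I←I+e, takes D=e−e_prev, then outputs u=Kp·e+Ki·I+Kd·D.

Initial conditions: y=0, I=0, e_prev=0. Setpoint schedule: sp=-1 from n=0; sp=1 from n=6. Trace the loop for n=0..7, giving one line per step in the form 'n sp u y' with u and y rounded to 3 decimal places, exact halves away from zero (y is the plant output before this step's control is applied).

0 -1 -2.750 0.000
1 -1 -1.859 -0.688
2 -1 -1.522 -1.015
3 -1 -1.097 -1.192
4 -1 -0.803 -1.228
5 -1 -0.650 -1.183
6 1 4.886 -1.109
7 1 3.072 0.334

(exact arithmetic carried between steps; '≈' marks a value shown rounded to 6 d.p. or computed from one; I and e_prev carry over from the previous line; the table rounds u and y to 3 d.p., halves away from zero)
n=0: y=0, sp=-1, e=sp−y=-1; I=-1, D=e−e_prev=-1; u=5/4·(-1)+5/4·(-1)+1/4·(-1)=-2.75; next y=4/5·0+1/4·(-2.75)=-0.6875
n=1: y=-0.6875, sp=-1, e=sp−y=-0.3125; I=-1.3125, D=e−e_prev=0.6875; u=5/4·(-0.3125)+5/4·(-1.3125)+1/4·0.6875=-1.859375; next y=4/5·(-0.6875)+1/4·(-1.859375)≈-1.014844
n=2: y≈-1.014844, sp=-1, e=sp−y≈0.014844; I≈-1.297656, D=e−e_prev≈0.327344; u=5/4·0.014844+5/4·(-1.297656)+1/4·0.327344≈-1.521680; next y=4/5·(-1.014844)+1/4·(-1.521680)≈-1.192295
n=3: y≈-1.192295, sp=-1, e=sp−y≈0.192295; I≈-1.105361, D=e−e_prev≈0.177451; u=5/4·0.192295+5/4·(-1.105361)+1/4·0.177451≈-1.096970; next y=4/5·(-1.192295)+1/4·(-1.096970)≈-1.228078
n=4: y≈-1.228078, sp=-1, e=sp−y≈0.228078; I≈-0.877283, D=e−e_prev≈0.035784; u=5/4·0.228078+5/4·(-0.877283)+1/4·0.035784≈-0.802560; next y=4/5·(-1.228078)+1/4·(-0.802560)≈-1.183103
n=5: y≈-1.183103, sp=-1, e=sp−y≈0.183103; I≈-0.694180, D=e−e_prev≈-0.044976; u=5/4·0.183103+5/4·(-0.694180)+1/4·(-0.044976)≈-0.650091; next y=4/5·(-1.183103)+1/4·(-0.650091)≈-1.109005
n=6: y≈-1.109005, sp=1, e=sp−y≈2.109005; I≈1.414825, D=e−e_prev≈1.925902; u=5/4·2.109005+5/4·1.414825+1/4·1.925902≈4.886262; next y=4/5·(-1.109005)+1/4·4.886262≈0.334362
n=7: y≈0.334362, sp=1, e=sp−y≈0.665638; I≈2.080463, D=e−e_prev≈-1.443367; u=5/4·0.665638+5/4·2.080463+1/4·(-1.443367)≈3.071785; next y=4/5·0.334362+1/4·3.071785≈1.035436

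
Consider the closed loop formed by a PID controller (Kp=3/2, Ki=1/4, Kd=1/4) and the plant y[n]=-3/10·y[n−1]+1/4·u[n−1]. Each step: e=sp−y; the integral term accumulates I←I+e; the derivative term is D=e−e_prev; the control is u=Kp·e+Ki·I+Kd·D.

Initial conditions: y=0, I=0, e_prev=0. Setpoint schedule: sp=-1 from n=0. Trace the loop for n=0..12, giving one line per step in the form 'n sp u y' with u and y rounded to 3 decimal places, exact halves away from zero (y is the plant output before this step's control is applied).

(exact arithmetic carried between steps; '≈' marks a value shown rounded to 6 d.p. or computed from one; I and e_prev carry over from the previous line; the table rounds u and y to 3 d.p., halves away from zero)
n=0: y=0, sp=-1, e=sp−y=-1; I=-1, D=e−e_prev=-1; u=3/2·(-1)+1/4·(-1)+1/4·(-1)=-2; next y=-3/10·0+1/4·(-2)=-0.5
n=1: y=-0.5, sp=-1, e=sp−y=-0.5; I=-1.5, D=e−e_prev=0.5; u=3/2·(-0.5)+1/4·(-1.5)+1/4·0.5=-1; next y=-3/10·(-0.5)+1/4·(-1)=-0.1
n=2: y=-0.1, sp=-1, e=sp−y=-0.9; I=-2.4, D=e−e_prev=-0.4; u=3/2·(-0.9)+1/4·(-2.4)+1/4·(-0.4)=-2.05; next y=-3/10·(-0.1)+1/4·(-2.05)=-0.4825
n=3: y=-0.4825, sp=-1, e=sp−y=-0.5175; I=-2.9175, D=e−e_prev=0.3825; u=3/2·(-0.5175)+1/4·(-2.9175)+1/4·0.3825=-1.41; next y=-3/10·(-0.4825)+1/4·(-1.41)=-0.20775
n=4: y=-0.20775, sp=-1, e=sp−y=-0.79225; I=-3.70975, D=e−e_prev=-0.27475; u=3/2·(-0.79225)+1/4·(-3.70975)+1/4·(-0.27475)=-2.1845; next y=-3/10·(-0.20775)+1/4·(-2.1845)=-0.4838
n=5: y=-0.4838, sp=-1, e=sp−y=-0.5162; I=-4.22595, D=e−e_prev=0.27605; u=3/2·(-0.5162)+1/4·(-4.22595)+1/4·0.27605=-1.761775; next y=-3/10·(-0.4838)+1/4·(-1.761775)≈-0.295304
n=6: y≈-0.295304, sp=-1, e=sp−y≈-0.704696; I≈-4.930646, D=e−e_prev≈-0.188496; u=3/2·(-0.704696)+1/4·(-4.930646)+1/4·(-0.188496)≈-2.33683; next y=-3/10·(-0.295304)+1/4·(-2.33683)≈-0.495616
n=7: y≈-0.495616, sp=-1, e=sp−y≈-0.504384; I≈-5.435030, D=e−e_prev≈0.200313; u=3/2·(-0.504384)+1/4·(-5.435030)+1/4·0.200313≈-2.065255; next y=-3/10·(-0.495616)+1/4·(-2.065255)≈-0.367629
n=8: y≈-0.367629, sp=-1, e=sp−y≈-0.632371; I≈-6.067401, D=e−e_prev≈-0.127988; u=3/2·(-0.632371)+1/4·(-6.067401)+1/4·(-0.127988)≈-2.497404; next y=-3/10·(-0.367629)+1/4·(-2.497404)≈-0.514062
n=9: y≈-0.514062, sp=-1, e=sp−y≈-0.485938; I≈-6.553339, D=e−e_prev≈0.146434; u=3/2·(-0.485938)+1/4·(-6.553339)+1/4·0.146434≈-2.330633; next y=-3/10·(-0.514062)+1/4·(-2.330633)≈-0.428439
n=10: y≈-0.428439, sp=-1, e=sp−y≈-0.571561; I≈-7.124899, D=e−e_prev≈-0.085623; u=3/2·(-0.571561)+1/4·(-7.124899)+1/4·(-0.085623)≈-2.659971; next y=-3/10·(-0.428439)+1/4·(-2.659971)≈-0.536461
n=11: y≈-0.536461, sp=-1, e=sp−y≈-0.463539; I≈-7.588438, D=e−e_prev≈0.108022; u=3/2·(-0.463539)+1/4·(-7.588438)+1/4·0.108022≈-2.565413; next y=-3/10·(-0.536461)+1/4·(-2.565413)≈-0.480415
n=12: y≈-0.480415, sp=-1, e=sp−y≈-0.519585; I≈-8.108023, D=e−e_prev≈-0.056046; u=3/2·(-0.519585)+1/4·(-8.108023)+1/4·(-0.056046)≈-2.820395; next y=-3/10·(-0.480415)+1/4·(-2.820395)≈-0.560974

0 -1 -2.000 0.000
1 -1 -1.000 -0.500
2 -1 -2.050 -0.100
3 -1 -1.410 -0.483
4 -1 -2.185 -0.208
5 -1 -1.762 -0.484
6 -1 -2.337 -0.295
7 -1 -2.065 -0.496
8 -1 -2.497 -0.368
9 -1 -2.331 -0.514
10 -1 -2.660 -0.428
11 -1 -2.565 -0.536
12 -1 -2.820 -0.480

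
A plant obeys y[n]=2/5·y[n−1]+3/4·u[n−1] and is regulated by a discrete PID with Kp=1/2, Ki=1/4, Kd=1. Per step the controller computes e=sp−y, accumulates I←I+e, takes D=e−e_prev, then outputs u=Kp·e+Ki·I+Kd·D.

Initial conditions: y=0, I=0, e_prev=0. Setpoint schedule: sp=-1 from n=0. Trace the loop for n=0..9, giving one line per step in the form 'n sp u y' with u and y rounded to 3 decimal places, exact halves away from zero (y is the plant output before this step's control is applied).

0 -1 -1.750 0.000
1 -1 1.297 -1.313
2 -1 -3.018 0.448
3 -1 2.811 -2.084
4 -1 -5.328 1.275
5 -1 5.794 -3.486
6 -1 -9.610 2.951
7 -1 11.551 -6.027
8 -1 -17.660 6.252
9 -1 22.550 -10.744

(exact arithmetic carried between steps; '≈' marks a value shown rounded to 6 d.p. or computed from one; I and e_prev carry over from the previous line; the table rounds u and y to 3 d.p., halves away from zero)
n=0: y=0, sp=-1, e=sp−y=-1; I=-1, D=e−e_prev=-1; u=1/2·(-1)+1/4·(-1)+1·(-1)=-1.75; next y=2/5·0+3/4·(-1.75)=-1.3125
n=1: y=-1.3125, sp=-1, e=sp−y=0.3125; I=-0.6875, D=e−e_prev=1.3125; u=1/2·0.3125+1/4·(-0.6875)+1·1.3125=1.296875; next y=2/5·(-1.3125)+3/4·1.296875≈0.447656
n=2: y≈0.447656, sp=-1, e=sp−y≈-1.447656; I≈-2.135156, D=e−e_prev≈-1.760156; u=1/2·(-1.447656)+1/4·(-2.135156)+1·(-1.760156)≈-3.017773; next y=2/5·0.447656+3/4·(-3.017773)≈-2.084268
n=3: y≈-2.084268, sp=-1, e=sp−y≈1.084268; I≈-1.050889, D=e−e_prev≈2.531924; u=1/2·1.084268+1/4·(-1.050889)+1·2.531924≈2.811335; next y=2/5·(-2.084268)+3/4·2.811335≈1.274795
n=4: y≈1.274795, sp=-1, e=sp−y≈-2.274795; I≈-3.325683, D=e−e_prev≈-3.359062; u=1/2·(-2.274795)+1/4·(-3.325683)+1·(-3.359062)≈-5.327880; next y=2/5·1.274795+3/4·(-5.327880)≈-3.485992
n=5: y≈-3.485992, sp=-1, e=sp−y≈2.485992; I≈-0.839691, D=e−e_prev≈4.760787; u=1/2·2.485992+1/4·(-0.839691)+1·4.760787≈5.793860; next y=2/5·(-3.485992)+3/4·5.793860≈2.950998
n=6: y≈2.950998, sp=-1, e=sp−y≈-3.950998; I≈-4.790689, D=e−e_prev≈-6.436991; u=1/2·(-3.950998)+1/4·(-4.790689)+1·(-6.436991)≈-9.610162; next y=2/5·2.950998+3/4·(-9.610162)≈-6.027222
n=7: y≈-6.027222, sp=-1, e=sp−y≈5.027222; I≈0.236533, D=e−e_prev≈8.978221; u=1/2·5.027222+1/4·0.236533+1·8.978221≈11.550965; next y=2/5·(-6.027222)+3/4·11.550965≈6.252335
n=8: y≈6.252335, sp=-1, e=sp−y≈-7.252335; I≈-7.015802, D=e−e_prev≈-12.279557; u=1/2·(-7.252335)+1/4·(-7.015802)+1·(-12.279557)≈-17.659675; next y=2/5·6.252335+3/4·(-17.659675)≈-10.743822
n=9: y≈-10.743822, sp=-1, e=sp−y≈9.743822; I≈2.728021, D=e−e_prev≈16.996157; u=1/2·9.743822+1/4·2.728021+1·16.996157≈22.550073; next y=2/5·(-10.743822)+3/4·22.550073≈12.615026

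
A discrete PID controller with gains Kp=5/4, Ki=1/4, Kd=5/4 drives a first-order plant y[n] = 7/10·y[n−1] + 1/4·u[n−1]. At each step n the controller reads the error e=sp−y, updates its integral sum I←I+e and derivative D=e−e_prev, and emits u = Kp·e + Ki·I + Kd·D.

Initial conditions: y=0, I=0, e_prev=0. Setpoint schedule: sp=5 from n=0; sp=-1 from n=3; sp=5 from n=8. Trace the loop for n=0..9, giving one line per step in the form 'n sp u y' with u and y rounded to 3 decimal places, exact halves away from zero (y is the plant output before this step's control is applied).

0 5 13.750 0.000
1 5 -0.703 3.438
2 5 7.304 2.230
3 -1 -13.194 3.387
4 -1 6.521 -0.927
5 -1 -4.139 0.981
6 -1 1.406 -0.348
7 -1 -1.672 0.108
8 5 16.359 -0.342
9 5 -1.898 3.850

(exact arithmetic carried between steps; '≈' marks a value shown rounded to 6 d.p. or computed from one; I and e_prev carry over from the previous line; the table rounds u and y to 3 d.p., halves away from zero)
n=0: y=0, sp=5, e=sp−y=5; I=5, D=e−e_prev=5; u=5/4·5+1/4·5+5/4·5=13.75; next y=7/10·0+1/4·13.75=3.4375
n=1: y=3.4375, sp=5, e=sp−y=1.5625; I=6.5625, D=e−e_prev=-3.4375; u=5/4·1.5625+1/4·6.5625+5/4·(-3.4375)=-0.703125; next y=7/10·3.4375+1/4·(-0.703125)≈2.230469
n=2: y≈2.230469, sp=5, e=sp−y≈2.769531; I≈9.332031, D=e−e_prev≈1.207031; u=5/4·2.769531+1/4·9.332031+5/4·1.207031≈7.303711; next y=7/10·2.230469+1/4·7.303711≈3.387256
n=3: y≈3.387256, sp=-1, e=sp−y≈-4.387256; I≈4.944775, D=e−e_prev≈-7.156787; u=5/4·(-4.387256)+1/4·4.944775+5/4·(-7.156787)≈-13.193860; next y=7/10·3.387256+1/4·(-13.193860)≈-0.927386
n=4: y≈-0.927386, sp=-1, e=sp−y≈-0.072614; I≈4.872161, D=e−e_prev≈4.314642; u=5/4·(-0.072614)+1/4·4.872161+5/4·4.314642≈6.520575; next y=7/10·(-0.927386)+1/4·6.520575≈0.980974
n=5: y≈0.980974, sp=-1, e=sp−y≈-1.980974; I≈2.891188, D=e−e_prev≈-1.908359; u=5/4·(-1.980974)+1/4·2.891188+5/4·(-1.908359)≈-4.138869; next y=7/10·0.980974+1/4·(-4.138869)≈-0.348036
n=6: y≈-0.348036, sp=-1, e=sp−y≈-0.651964; I≈2.239223, D=e−e_prev≈1.329009; u=5/4·(-0.651964)+1/4·2.239223+5/4·1.329009≈1.406112; next y=7/10·(-0.348036)+1/4·1.406112≈0.107903
n=7: y≈0.107903, sp=-1, e=sp−y≈-1.107903; I≈1.131320, D=e−e_prev≈-0.455939; u=5/4·(-1.107903)+1/4·1.131320+5/4·(-0.455939)≈-1.671972; next y=7/10·0.107903+1/4·(-1.671972)≈-0.342461
n=8: y≈-0.342461, sp=5, e=sp−y≈5.342461; I≈6.473781, D=e−e_prev≈6.450364; u=5/4·5.342461+1/4·6.473781+5/4·6.450364≈16.359476; next y=7/10·(-0.342461)+1/4·16.359476≈3.850146
n=9: y≈3.850146, sp=5, e=sp−y≈1.149854; I≈7.623635, D=e−e_prev≈-4.192607; u=5/4·1.149854+1/4·7.623635+5/4·(-4.192607)≈-1.897534; next y=7/10·3.850146+1/4·(-1.897534)≈2.220719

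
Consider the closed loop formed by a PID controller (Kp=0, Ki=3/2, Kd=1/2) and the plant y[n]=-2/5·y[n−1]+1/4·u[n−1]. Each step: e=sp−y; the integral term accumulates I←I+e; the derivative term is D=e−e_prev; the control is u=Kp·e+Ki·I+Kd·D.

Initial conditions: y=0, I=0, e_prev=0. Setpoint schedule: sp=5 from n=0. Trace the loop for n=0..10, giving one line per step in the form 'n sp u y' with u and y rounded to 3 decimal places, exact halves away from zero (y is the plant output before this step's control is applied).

0 5 10.000 0.000
1 5 10.000 2.500
2 5 17.000 1.500
3 5 17.450 3.650
4 5 22.045 2.903
5 5 21.922 4.350
6 5 24.840 3.740
7 5 24.478 4.714
8 5 26.354 4.234
9 5 25.941 4.895
10 5 27.164 4.527

(exact arithmetic carried between steps; '≈' marks a value shown rounded to 6 d.p. or computed from one; I and e_prev carry over from the previous line; the table rounds u and y to 3 d.p., halves away from zero)
n=0: y=0, sp=5, e=sp−y=5; I=5, D=e−e_prev=5; u=0·5+3/2·5+1/2·5=10; next y=-2/5·0+1/4·10=2.5
n=1: y=2.5, sp=5, e=sp−y=2.5; I=7.5, D=e−e_prev=-2.5; u=0·2.5+3/2·7.5+1/2·(-2.5)=10; next y=-2/5·2.5+1/4·10=1.5
n=2: y=1.5, sp=5, e=sp−y=3.5; I=11, D=e−e_prev=1; u=0·3.5+3/2·11+1/2·1=17; next y=-2/5·1.5+1/4·17=3.65
n=3: y=3.65, sp=5, e=sp−y=1.35; I=12.35, D=e−e_prev=-2.15; u=0·1.35+3/2·12.35+1/2·(-2.15)=17.45; next y=-2/5·3.65+1/4·17.45=2.9025
n=4: y=2.9025, sp=5, e=sp−y=2.0975; I=14.4475, D=e−e_prev=0.7475; u=0·2.0975+3/2·14.4475+1/2·0.7475=22.045; next y=-2/5·2.9025+1/4·22.045=4.35025
n=5: y=4.35025, sp=5, e=sp−y=0.64975; I=15.09725, D=e−e_prev=-1.44775; u=0·0.64975+3/2·15.09725+1/2·(-1.44775)=21.922; next y=-2/5·4.35025+1/4·21.922=3.7404
n=6: y=3.7404, sp=5, e=sp−y=1.2596; I=16.35685, D=e−e_prev=0.60985; u=0·1.2596+3/2·16.35685+1/2·0.60985=24.8402; next y=-2/5·3.7404+1/4·24.8402=4.71389
n=7: y=4.71389, sp=5, e=sp−y=0.28611; I=16.64296, D=e−e_prev=-0.97349; u=0·0.28611+3/2·16.64296+1/2·(-0.97349)=24.477695; next y=-2/5·4.71389+1/4·24.477695≈4.233868
n=8: y≈4.233868, sp=5, e=sp−y≈0.766132; I≈17.409092, D=e−e_prev≈0.480022; u=0·0.766132+3/2·17.409092+1/2·0.480022≈26.353650; next y=-2/5·4.233868+1/4·26.353650≈4.894865
n=9: y≈4.894865, sp=5, e=sp−y≈0.105135; I≈17.514227, D=e−e_prev≈-0.660998; u=0·0.105135+3/2·17.514227+1/2·(-0.660998)≈25.940842; next y=-2/5·4.894865+1/4·25.940842≈4.527264
n=10: y≈4.527264, sp=5, e=sp−y≈0.472736; I≈17.986963, D=e−e_prev≈0.367601; u=0·0.472736+3/2·17.986963+1/2·0.367601≈27.164244; next y=-2/5·4.527264+1/4·27.164244≈4.980155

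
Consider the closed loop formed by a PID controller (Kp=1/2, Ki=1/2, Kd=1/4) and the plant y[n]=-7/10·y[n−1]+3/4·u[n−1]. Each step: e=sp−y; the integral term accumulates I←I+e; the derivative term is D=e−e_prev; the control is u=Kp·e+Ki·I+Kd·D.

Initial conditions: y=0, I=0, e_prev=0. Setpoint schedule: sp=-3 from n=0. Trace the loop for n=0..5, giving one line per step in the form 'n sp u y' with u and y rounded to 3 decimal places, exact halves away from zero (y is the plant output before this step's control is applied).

(exact arithmetic carried between steps; '≈' marks a value shown rounded to 6 d.p. or computed from one; I and e_prev carry over from the previous line; the table rounds u and y to 3 d.p., halves away from zero)
n=0: y=0, sp=-3, e=sp−y=-3; I=-3, D=e−e_prev=-3; u=1/2·(-3)+1/2·(-3)+1/4·(-3)=-3.75; next y=-7/10·0+3/4·(-3.75)=-2.8125
n=1: y=-2.8125, sp=-3, e=sp−y=-0.1875; I=-3.1875, D=e−e_prev=2.8125; u=1/2·(-0.1875)+1/2·(-3.1875)+1/4·2.8125=-0.984375; next y=-7/10·(-2.8125)+3/4·(-0.984375)≈1.230469
n=2: y≈1.230469, sp=-3, e=sp−y≈-4.230469; I≈-7.417969, D=e−e_prev≈-4.042969; u=1/2·(-4.230469)+1/2·(-7.417969)+1/4·(-4.042969)≈-6.834961; next y=-7/10·1.230469+3/4·(-6.834961)≈-5.987549
n=3: y≈-5.987549, sp=-3, e=sp−y≈2.987549; I≈-4.430420, D=e−e_prev≈7.218018; u=1/2·2.987549+1/2·(-4.430420)+1/4·7.218018≈1.083069; next y=-7/10·(-5.987549)+3/4·1.083069≈5.003586
n=4: y≈5.003586, sp=-3, e=sp−y≈-8.003586; I≈-12.434006, D=e−e_prev≈-10.991135; u=1/2·(-8.003586)+1/2·(-12.434006)+1/4·(-10.991135)≈-12.966579; next y=-7/10·5.003586+3/4·(-12.966579)≈-13.227445
n=5: y≈-13.227445, sp=-3, e=sp−y≈10.227445; I≈-2.206561, D=e−e_prev≈18.231030; u=1/2·10.227445+1/2·(-2.206561)+1/4·18.231030≈8.568199; next y=-7/10·(-13.227445)+3/4·8.568199≈15.685361

0 -3 -3.750 0.000
1 -3 -0.984 -2.813
2 -3 -6.835 1.230
3 -3 1.083 -5.988
4 -3 -12.967 5.004
5 -3 8.568 -13.227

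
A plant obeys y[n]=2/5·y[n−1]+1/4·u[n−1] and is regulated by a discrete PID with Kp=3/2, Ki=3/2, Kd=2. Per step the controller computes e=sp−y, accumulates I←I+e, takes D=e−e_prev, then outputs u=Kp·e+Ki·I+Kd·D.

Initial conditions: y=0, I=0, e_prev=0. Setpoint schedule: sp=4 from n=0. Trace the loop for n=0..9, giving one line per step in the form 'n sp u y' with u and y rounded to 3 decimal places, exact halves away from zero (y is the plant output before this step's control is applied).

(exact arithmetic carried between steps; '≈' marks a value shown rounded to 6 d.p. or computed from one; I and e_prev carry over from the previous line; the table rounds u and y to 3 d.p., halves away from zero)
n=0: y=0, sp=4, e=sp−y=4; I=4, D=e−e_prev=4; u=3/2·4+3/2·4+2·4=20; next y=2/5·0+1/4·20=5
n=1: y=5, sp=4, e=sp−y=-1; I=3, D=e−e_prev=-5; u=3/2·(-1)+3/2·3+2·(-5)=-7; next y=2/5·5+1/4·(-7)=0.25
n=2: y=0.25, sp=4, e=sp−y=3.75; I=6.75, D=e−e_prev=4.75; u=3/2·3.75+3/2·6.75+2·4.75=25.25; next y=2/5·0.25+1/4·25.25=6.4125
n=3: y=6.4125, sp=4, e=sp−y=-2.4125; I=4.3375, D=e−e_prev=-6.1625; u=3/2·(-2.4125)+3/2·4.3375+2·(-6.1625)=-9.4375; next y=2/5·6.4125+1/4·(-9.4375)=0.205625
n=4: y=0.205625, sp=4, e=sp−y=3.794375; I=8.131875, D=e−e_prev=6.206875; u=3/2·3.794375+3/2·8.131875+2·6.206875=30.303125; next y=2/5·0.205625+1/4·30.303125≈7.658031
n=5: y≈7.658031, sp=4, e=sp−y≈-3.658031; I≈4.473844, D=e−e_prev≈-7.452406; u=3/2·(-3.658031)+3/2·4.473844+2·(-7.452406)≈-13.681094; next y=2/5·7.658031+1/4·(-13.681094)≈-0.357061
n=6: y≈-0.357061, sp=4, e=sp−y≈4.357061; I≈8.830905, D=e−e_prev≈8.015092; u=3/2·4.357061+3/2·8.830905+2·8.015092≈35.812133; next y=2/5·(-0.357061)+1/4·35.812133≈8.810209
n=7: y≈8.810209, sp=4, e=sp−y≈-4.810209; I≈4.020696, D=e−e_prev≈-9.167270; u=3/2·(-4.810209)+3/2·4.020696+2·(-9.167270)≈-19.518809; next y=2/5·8.810209+1/4·(-19.518809)≈-1.355619
n=8: y≈-1.355619, sp=4, e=sp−y≈5.355619; I≈9.376315, D=e−e_prev≈10.165828; u=3/2·5.355619+3/2·9.376315+2·10.165828≈42.429555; next y=2/5·(-1.355619)+1/4·42.429555≈10.065141
n=9: y≈10.065141, sp=4, e=sp−y≈-6.065141; I≈3.311173, D=e−e_prev≈-11.420760; u=3/2·(-6.065141)+3/2·3.311173+2·(-11.420760)≈-26.972472; next y=2/5·10.065141+1/4·(-26.972472)≈-2.717061

0 4 20.000 0.000
1 4 -7.000 5.000
2 4 25.250 0.250
3 4 -9.438 6.413
4 4 30.303 0.206
5 4 -13.681 7.658
6 4 35.812 -0.357
7 4 -19.519 8.810
8 4 42.430 -1.356
9 4 -26.972 10.065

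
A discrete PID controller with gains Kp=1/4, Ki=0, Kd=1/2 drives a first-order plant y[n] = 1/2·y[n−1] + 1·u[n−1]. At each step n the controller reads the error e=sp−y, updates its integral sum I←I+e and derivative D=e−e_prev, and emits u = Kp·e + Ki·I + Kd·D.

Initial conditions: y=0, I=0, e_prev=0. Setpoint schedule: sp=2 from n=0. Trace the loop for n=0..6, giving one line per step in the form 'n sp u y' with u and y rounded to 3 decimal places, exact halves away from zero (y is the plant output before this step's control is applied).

(exact arithmetic carried between steps; '≈' marks a value shown rounded to 6 d.p. or computed from one; I and e_prev carry over from the previous line; the table rounds u and y to 3 d.p., halves away from zero)
n=0: y=0, sp=2, e=sp−y=2; I=2, D=e−e_prev=2; u=1/4·2+0·2+1/2·2=1.5; next y=1/2·0+1·1.5=1.5
n=1: y=1.5, sp=2, e=sp−y=0.5; I=2.5, D=e−e_prev=-1.5; u=1/4·0.5+0·2.5+1/2·(-1.5)=-0.625; next y=1/2·1.5+1·(-0.625)=0.125
n=2: y=0.125, sp=2, e=sp−y=1.875; I=4.375, D=e−e_prev=1.375; u=1/4·1.875+0·4.375+1/2·1.375=1.15625; next y=1/2·0.125+1·1.15625=1.21875
n=3: y=1.21875, sp=2, e=sp−y=0.78125; I=5.15625, D=e−e_prev=-1.09375; u=1/4·0.78125+0·5.15625+1/2·(-1.09375)≈-0.351563; next y=1/2·1.21875+1·(-0.351563)≈0.257813
n=4: y≈0.257813, sp=2, e=sp−y≈1.742188; I≈6.898438, D=e−e_prev≈0.960938; u=1/4·1.742188+0·6.898438+1/2·0.960938≈0.916016; next y=1/2·0.257813+1·0.916016≈1.044922
n=5: y≈1.044922, sp=2, e=sp−y≈0.955078; I≈7.853516, D=e−e_prev≈-0.787109; u=1/4·0.955078+0·7.853516+1/2·(-0.787109)≈-0.154785; next y=1/2·1.044922+1·(-0.154785)≈0.367676
n=6: y≈0.367676, sp=2, e=sp−y≈1.632324; I≈9.485840, D=e−e_prev≈0.677246; u=1/4·1.632324+0·9.485840+1/2·0.677246≈0.746704; next y=1/2·0.367676+1·0.746704≈0.930542

0 2 1.500 0.000
1 2 -0.625 1.500
2 2 1.156 0.125
3 2 -0.352 1.219
4 2 0.916 0.258
5 2 -0.155 1.045
6 2 0.747 0.368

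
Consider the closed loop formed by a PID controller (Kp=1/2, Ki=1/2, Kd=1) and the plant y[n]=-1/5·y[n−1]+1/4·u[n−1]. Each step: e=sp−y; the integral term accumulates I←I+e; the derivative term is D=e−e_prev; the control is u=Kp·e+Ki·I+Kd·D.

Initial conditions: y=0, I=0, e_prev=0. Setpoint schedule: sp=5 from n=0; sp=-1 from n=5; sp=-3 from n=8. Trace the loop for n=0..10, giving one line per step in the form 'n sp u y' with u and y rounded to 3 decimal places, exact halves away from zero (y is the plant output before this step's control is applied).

(exact arithmetic carried between steps; '≈' marks a value shown rounded to 6 d.p. or computed from one; I and e_prev carry over from the previous line; the table rounds u and y to 3 d.p., halves away from zero)
n=0: y=0, sp=5, e=sp−y=5; I=5, D=e−e_prev=5; u=1/2·5+1/2·5+1·5=10; next y=-1/5·0+1/4·10=2.5
n=1: y=2.5, sp=5, e=sp−y=2.5; I=7.5, D=e−e_prev=-2.5; u=1/2·2.5+1/2·7.5+1·(-2.5)=2.5; next y=-1/5·2.5+1/4·2.5=0.125
n=2: y=0.125, sp=5, e=sp−y=4.875; I=12.375, D=e−e_prev=2.375; u=1/2·4.875+1/2·12.375+1·2.375=11; next y=-1/5·0.125+1/4·11=2.725
n=3: y=2.725, sp=5, e=sp−y=2.275; I=14.65, D=e−e_prev=-2.6; u=1/2·2.275+1/2·14.65+1·(-2.6)=5.8625; next y=-1/5·2.725+1/4·5.8625=0.920625
n=4: y=0.920625, sp=5, e=sp−y=4.079375; I=18.729375, D=e−e_prev=1.804375; u=1/2·4.079375+1/2·18.729375+1·1.804375=13.20875; next y=-1/5·0.920625+1/4·13.20875≈3.118063
n=5: y≈3.118063, sp=-1, e=sp−y≈-4.118063; I≈14.611313, D=e−e_prev≈-8.197438; u=1/2·(-4.118063)+1/2·14.611313+1·(-8.197438)≈-2.950813; next y=-1/5·3.118063+1/4·(-2.950813)≈-1.361316
n=6: y≈-1.361316, sp=-1, e=sp−y≈0.361316; I≈14.972628, D=e−e_prev≈4.479378; u=1/2·0.361316+1/2·14.972628+1·4.479378≈12.14635; next y=-1/5·(-1.361316)+1/4·12.14635≈3.308851
n=7: y≈3.308851, sp=-1, e=sp−y≈-4.308851; I≈10.663778, D=e−e_prev≈-4.670166; u=1/2·(-4.308851)+1/2·10.663778+1·(-4.670166)≈-1.492703; next y=-1/5·3.308851+1/4·(-1.492703)≈-1.034946
n=8: y≈-1.034946, sp=-3, e=sp−y≈-1.965054; I≈8.698723, D=e−e_prev≈2.343796; u=1/2·(-1.965054)+1/2·8.698723+1·2.343796≈5.710631; next y=-1/5·(-1.034946)+1/4·5.710631≈1.634647
n=9: y≈1.634647, sp=-3, e=sp−y≈-4.634647; I≈4.064076, D=e−e_prev≈-2.669593; u=1/2·(-4.634647)+1/2·4.064076+1·(-2.669593)≈-2.954878; next y=-1/5·1.634647+1/4·(-2.954878)≈-1.065649
n=10: y≈-1.065649, sp=-3, e=sp−y≈-1.934351; I≈2.129725, D=e−e_prev≈2.700296; u=1/2·(-1.934351)+1/2·2.129725+1·2.700296≈2.797983; next y=-1/5·(-1.065649)+1/4·2.797983≈0.912626

0 5 10.000 0.000
1 5 2.500 2.500
2 5 11.000 0.125
3 5 5.863 2.725
4 5 13.209 0.921
5 -1 -2.951 3.118
6 -1 12.146 -1.361
7 -1 -1.493 3.309
8 -3 5.711 -1.035
9 -3 -2.955 1.635
10 -3 2.798 -1.066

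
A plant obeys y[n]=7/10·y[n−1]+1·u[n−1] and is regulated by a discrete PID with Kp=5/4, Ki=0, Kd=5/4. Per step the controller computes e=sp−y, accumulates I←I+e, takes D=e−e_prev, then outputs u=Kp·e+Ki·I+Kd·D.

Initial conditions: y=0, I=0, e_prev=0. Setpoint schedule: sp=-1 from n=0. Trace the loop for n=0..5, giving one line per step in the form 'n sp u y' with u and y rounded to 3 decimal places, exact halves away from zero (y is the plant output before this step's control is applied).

(exact arithmetic carried between steps; '≈' marks a value shown rounded to 6 d.p. or computed from one; I and e_prev carry over from the previous line; the table rounds u and y to 3 d.p., halves away from zero)
n=0: y=0, sp=-1, e=sp−y=-1; I=-1, D=e−e_prev=-1; u=5/4·(-1)+0·(-1)+5/4·(-1)=-2.5; next y=7/10·0+1·(-2.5)=-2.5
n=1: y=-2.5, sp=-1, e=sp−y=1.5; I=0.5, D=e−e_prev=2.5; u=5/4·1.5+0·0.5+5/4·2.5=5; next y=7/10·(-2.5)+1·5=3.25
n=2: y=3.25, sp=-1, e=sp−y=-4.25; I=-3.75, D=e−e_prev=-5.75; u=5/4·(-4.25)+0·(-3.75)+5/4·(-5.75)=-12.5; next y=7/10·3.25+1·(-12.5)=-10.225
n=3: y=-10.225, sp=-1, e=sp−y=9.225; I=5.475, D=e−e_prev=13.475; u=5/4·9.225+0·5.475+5/4·13.475=28.375; next y=7/10·(-10.225)+1·28.375=21.2175
n=4: y=21.2175, sp=-1, e=sp−y=-22.2175; I=-16.7425, D=e−e_prev=-31.4425; u=5/4·(-22.2175)+0·(-16.7425)+5/4·(-31.4425)=-67.075; next y=7/10·21.2175+1·(-67.075)=-52.22275
n=5: y=-52.22275, sp=-1, e=sp−y=51.22275; I=34.48025, D=e−e_prev=73.44025; u=5/4·51.22275+0·34.48025+5/4·73.44025=155.82875; next y=7/10·(-52.22275)+1·155.82875=119.272825

0 -1 -2.500 0.000
1 -1 5.000 -2.500
2 -1 -12.500 3.250
3 -1 28.375 -10.225
4 -1 -67.075 21.218
5 -1 155.829 -52.223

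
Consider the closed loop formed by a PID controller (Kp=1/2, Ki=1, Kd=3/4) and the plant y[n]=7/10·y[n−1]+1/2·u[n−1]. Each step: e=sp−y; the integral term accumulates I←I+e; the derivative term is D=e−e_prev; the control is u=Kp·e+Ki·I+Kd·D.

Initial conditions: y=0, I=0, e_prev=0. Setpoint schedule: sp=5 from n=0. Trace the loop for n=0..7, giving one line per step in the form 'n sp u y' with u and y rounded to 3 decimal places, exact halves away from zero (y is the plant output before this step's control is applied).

(exact arithmetic carried between steps; '≈' marks a value shown rounded to 6 d.p. or computed from one; I and e_prev carry over from the previous line; the table rounds u and y to 3 d.p., halves away from zero)
n=0: y=0, sp=5, e=sp−y=5; I=5, D=e−e_prev=5; u=1/2·5+1·5+3/4·5=11.25; next y=7/10·0+1/2·11.25=5.625
n=1: y=5.625, sp=5, e=sp−y=-0.625; I=4.375, D=e−e_prev=-5.625; u=1/2·(-0.625)+1·4.375+3/4·(-5.625)=-0.15625; next y=7/10·5.625+1/2·(-0.15625)=3.859375
n=2: y=3.859375, sp=5, e=sp−y=1.140625; I=5.515625, D=e−e_prev=1.765625; u=1/2·1.140625+1·5.515625+3/4·1.765625≈7.410156; next y=7/10·3.859375+1/2·7.410156≈6.406641
n=3: y≈6.406641, sp=5, e=sp−y≈-1.406641; I≈4.108984, D=e−e_prev≈-2.547266; u=1/2·(-1.406641)+1·4.108984+3/4·(-2.547266)≈1.495215; next y=7/10·6.406641+1/2·1.495215≈5.232256
n=4: y≈5.232256, sp=5, e=sp−y≈-0.232256; I≈3.876729, D=e−e_prev≈1.174385; u=1/2·(-0.232256)+1·3.876729+3/4·1.174385≈4.641389; next y=7/10·5.232256+1/2·4.641389≈5.983274
n=5: y≈5.983274, sp=5, e=sp−y≈-0.983274; I≈2.893455, D=e−e_prev≈-0.751018; u=1/2·(-0.983274)+1·2.893455+3/4·(-0.751018)≈1.838555; next y=7/10·5.983274+1/2·1.838555≈5.107569
n=6: y≈5.107569, sp=5, e=sp−y≈-0.107569; I≈2.785886, D=e−e_prev≈0.875705; u=1/2·(-0.107569)+1·2.785886+3/4·0.875705≈3.388880; next y=7/10·5.107569+1/2·3.388880≈5.269738
n=7: y≈5.269738, sp=5, e=sp−y≈-0.269738; I≈2.516148, D=e−e_prev≈-0.162169; u=1/2·(-0.269738)+1·2.516148+3/4·(-0.162169)≈2.259652; next y=7/10·5.269738+1/2·2.259652≈4.818643

0 5 11.250 0.000
1 5 -0.156 5.625
2 5 7.410 3.859
3 5 1.495 6.407
4 5 4.641 5.232
5 5 1.839 5.983
6 5 3.389 5.108
7 5 2.260 5.270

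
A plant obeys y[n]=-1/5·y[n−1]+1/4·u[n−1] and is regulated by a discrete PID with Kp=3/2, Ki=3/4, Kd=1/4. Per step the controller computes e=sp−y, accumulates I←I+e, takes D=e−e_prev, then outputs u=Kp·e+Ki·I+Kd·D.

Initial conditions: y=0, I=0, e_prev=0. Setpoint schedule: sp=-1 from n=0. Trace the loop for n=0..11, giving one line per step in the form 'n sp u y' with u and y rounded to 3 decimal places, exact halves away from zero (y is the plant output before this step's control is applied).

0 -1 -2.500 0.000
1 -1 -1.438 -0.625
2 -1 -2.852 -0.234
3 -1 -2.249 -0.666
4 -1 -3.200 -0.429
5 -1 -2.856 -0.714
6 -1 -3.499 -0.571
7 -1 -3.312 -0.761
8 -1 -3.750 -0.676
9 -1 -3.656 -0.802
10 -1 -3.958 -0.753
11 -1 -3.917 -0.839

(exact arithmetic carried between steps; '≈' marks a value shown rounded to 6 d.p. or computed from one; I and e_prev carry over from the previous line; the table rounds u and y to 3 d.p., halves away from zero)
n=0: y=0, sp=-1, e=sp−y=-1; I=-1, D=e−e_prev=-1; u=3/2·(-1)+3/4·(-1)+1/4·(-1)=-2.5; next y=-1/5·0+1/4·(-2.5)=-0.625
n=1: y=-0.625, sp=-1, e=sp−y=-0.375; I=-1.375, D=e−e_prev=0.625; u=3/2·(-0.375)+3/4·(-1.375)+1/4·0.625=-1.4375; next y=-1/5·(-0.625)+1/4·(-1.4375)=-0.234375
n=2: y=-0.234375, sp=-1, e=sp−y=-0.765625; I=-2.140625, D=e−e_prev=-0.390625; u=3/2·(-0.765625)+3/4·(-2.140625)+1/4·(-0.390625)≈-2.851563; next y=-1/5·(-0.234375)+1/4·(-2.851563)≈-0.666016
n=3: y≈-0.666016, sp=-1, e=sp−y≈-0.333984; I≈-2.474609, D=e−e_prev≈0.431641; u=3/2·(-0.333984)+3/4·(-2.474609)+1/4·0.431641≈-2.249023; next y=-1/5·(-0.666016)+1/4·(-2.249023)≈-0.429053
n=4: y≈-0.429053, sp=-1, e=sp−y≈-0.570947; I≈-3.045557, D=e−e_prev≈-0.236963; u=3/2·(-0.570947)+3/4·(-3.045557)+1/4·(-0.236963)≈-3.199829; next y=-1/5·(-0.429053)+1/4·(-3.199829)≈-0.714147
n=5: y≈-0.714147, sp=-1, e=sp−y≈-0.285853; I≈-3.331410, D=e−e_prev≈0.285094; u=3/2·(-0.285853)+3/4·(-3.331410)+1/4·0.285094≈-2.856064; next y=-1/5·(-0.714147)+1/4·(-2.856064)≈-0.571187
n=6: y≈-0.571187, sp=-1, e=sp−y≈-0.428813; I≈-3.760223, D=e−e_prev≈-0.142960; u=3/2·(-0.428813)+3/4·(-3.760223)+1/4·(-0.142960)≈-3.499128; next y=-1/5·(-0.571187)+1/4·(-3.499128)≈-0.760545
n=7: y≈-0.760545, sp=-1, e=sp−y≈-0.239455; I≈-3.999679, D=e−e_prev≈0.189358; u=3/2·(-0.239455)+3/4·(-3.999679)+1/4·0.189358≈-3.311603; next y=-1/5·(-0.760545)+1/4·(-3.311603)≈-0.675792
n=8: y≈-0.675792, sp=-1, e=sp−y≈-0.324208; I≈-4.323887, D=e−e_prev≈-0.084753; u=3/2·(-0.324208)+3/4·(-4.323887)+1/4·(-0.084753)≈-3.750416; next y=-1/5·(-0.675792)+1/4·(-3.750416)≈-0.802446
n=9: y≈-0.802446, sp=-1, e=sp−y≈-0.197554; I≈-4.521441, D=e−e_prev≈0.126654; u=3/2·(-0.197554)+3/4·(-4.521441)+1/4·0.126654≈-3.655749; next y=-1/5·(-0.802446)+1/4·(-3.655749)≈-0.753448
n=10: y≈-0.753448, sp=-1, e=sp−y≈-0.246552; I≈-4.767993, D=e−e_prev≈-0.048997; u=3/2·(-0.246552)+3/4·(-4.767993)+1/4·(-0.048997)≈-3.958072; next y=-1/5·(-0.753448)+1/4·(-3.958072)≈-0.838828
n=11: y≈-0.838828, sp=-1, e=sp−y≈-0.161172; I≈-4.929165, D=e−e_prev≈0.085380; u=3/2·(-0.161172)+3/4·(-4.929165)+1/4·0.085380≈-3.917286; next y=-1/5·(-0.838828)+1/4·(-3.917286)≈-0.811556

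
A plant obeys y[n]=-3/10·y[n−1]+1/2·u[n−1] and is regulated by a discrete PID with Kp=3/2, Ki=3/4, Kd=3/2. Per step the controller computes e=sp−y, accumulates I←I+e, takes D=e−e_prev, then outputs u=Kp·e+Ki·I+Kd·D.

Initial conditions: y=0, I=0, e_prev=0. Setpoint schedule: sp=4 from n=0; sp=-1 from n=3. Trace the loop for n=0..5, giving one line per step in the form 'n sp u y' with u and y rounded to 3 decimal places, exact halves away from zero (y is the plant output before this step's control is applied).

(exact arithmetic carried between steps; '≈' marks a value shown rounded to 6 d.p. or computed from one; I and e_prev carry over from the previous line; the table rounds u and y to 3 d.p., halves away from zero)
n=0: y=0, sp=4, e=sp−y=4; I=4, D=e−e_prev=4; u=3/2·4+3/4·4+3/2·4=15; next y=-3/10·0+1/2·15=7.5
n=1: y=7.5, sp=4, e=sp−y=-3.5; I=0.5, D=e−e_prev=-7.5; u=3/2·(-3.5)+3/4·0.5+3/2·(-7.5)=-16.125; next y=-3/10·7.5+1/2·(-16.125)=-10.3125
n=2: y=-10.3125, sp=4, e=sp−y=14.3125; I=14.8125, D=e−e_prev=17.8125; u=3/2·14.3125+3/4·14.8125+3/2·17.8125=59.296875; next y=-3/10·(-10.3125)+1/2·59.296875≈32.742188
n=3: y≈32.742188, sp=-1, e=sp−y≈-33.742188; I≈-18.929688, D=e−e_prev≈-48.054688; u=3/2·(-33.742188)+3/4·(-18.929688)+3/2·(-48.054688)≈-136.892578; next y=-3/10·32.742188+1/2·(-136.892578)≈-78.268945
n=4: y≈-78.268945, sp=-1, e=sp−y≈77.268945; I≈58.339258, D=e−e_prev≈111.011133; u=3/2·77.268945+3/4·58.339258+3/2·111.011133≈326.174561; next y=-3/10·(-78.268945)+1/2·326.174561≈186.567964
n=5: y≈186.567964, sp=-1, e=sp−y≈-187.567964; I≈-129.228706, D=e−e_prev≈-264.836909; u=3/2·(-187.567964)+3/4·(-129.228706)+3/2·(-264.836909)≈-775.528839; next y=-3/10·186.567964+1/2·(-775.528839)≈-443.734809

0 4 15.000 0.000
1 4 -16.125 7.500
2 4 59.297 -10.313
3 -1 -136.893 32.742
4 -1 326.175 -78.269
5 -1 -775.529 186.568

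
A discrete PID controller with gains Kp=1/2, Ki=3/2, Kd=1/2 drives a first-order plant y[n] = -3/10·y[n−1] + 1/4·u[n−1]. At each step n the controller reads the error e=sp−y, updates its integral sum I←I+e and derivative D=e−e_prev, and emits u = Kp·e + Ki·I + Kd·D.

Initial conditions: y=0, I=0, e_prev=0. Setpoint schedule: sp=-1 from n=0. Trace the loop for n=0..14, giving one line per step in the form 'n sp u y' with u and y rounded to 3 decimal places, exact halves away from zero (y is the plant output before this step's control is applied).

0 -1 -2.500 0.000
1 -1 -1.938 -0.625
2 -1 -3.633 -0.297
3 -1 -3.218 -0.819
4 -1 -4.401 -0.559
5 -1 -3.998 -0.933
6 -1 -4.819 -0.720
7 -1 -4.460 -0.989
8 -1 -5.037 -0.818
9 -1 -4.736 -1.014
10 -1 -5.148 -0.880
11 -1 -4.903 -1.023
12 -1 -5.201 -0.919
13 -1 -5.006 -1.024
14 -1 -5.223 -0.944

(exact arithmetic carried between steps; '≈' marks a value shown rounded to 6 d.p. or computed from one; I and e_prev carry over from the previous line; the table rounds u and y to 3 d.p., halves away from zero)
n=0: y=0, sp=-1, e=sp−y=-1; I=-1, D=e−e_prev=-1; u=1/2·(-1)+3/2·(-1)+1/2·(-1)=-2.5; next y=-3/10·0+1/4·(-2.5)=-0.625
n=1: y=-0.625, sp=-1, e=sp−y=-0.375; I=-1.375, D=e−e_prev=0.625; u=1/2·(-0.375)+3/2·(-1.375)+1/2·0.625=-1.9375; next y=-3/10·(-0.625)+1/4·(-1.9375)=-0.296875
n=2: y=-0.296875, sp=-1, e=sp−y=-0.703125; I=-2.078125, D=e−e_prev=-0.328125; u=1/2·(-0.703125)+3/2·(-2.078125)+1/2·(-0.328125)≈-3.632813; next y=-3/10·(-0.296875)+1/4·(-3.632813)≈-0.819141
n=3: y≈-0.819141, sp=-1, e=sp−y≈-0.180859; I≈-2.258984, D=e−e_prev≈0.522266; u=1/2·(-0.180859)+3/2·(-2.258984)+1/2·0.522266≈-3.217773; next y=-3/10·(-0.819141)+1/4·(-3.217773)≈-0.558701
n=4: y≈-0.558701, sp=-1, e=sp−y≈-0.441299; I≈-2.700283, D=e−e_prev≈-0.260439; u=1/2·(-0.441299)+3/2·(-2.700283)+1/2·(-0.260439)≈-4.401294; next y=-3/10·(-0.558701)+1/4·(-4.401294)≈-0.932713
n=5: y≈-0.932713, sp=-1, e=sp−y≈-0.067287; I≈-2.767570, D=e−e_prev≈0.374012; u=1/2·(-0.067287)+3/2·(-2.767570)+1/2·0.374012≈-3.997993; next y=-3/10·(-0.932713)+1/4·(-3.997993)≈-0.719684
n=6: y≈-0.719684, sp=-1, e=sp−y≈-0.280316; I≈-3.047886, D=e−e_prev≈-0.213029; u=1/2·(-0.280316)+3/2·(-3.047886)+1/2·(-0.213029)≈-4.818501; next y=-3/10·(-0.719684)+1/4·(-4.818501)≈-0.988720
n=7: y≈-0.988720, sp=-1, e=sp−y≈-0.011280; I≈-3.059166, D=e−e_prev≈0.269036; u=1/2·(-0.011280)+3/2·(-3.059166)+1/2·0.269036≈-4.459871; next y=-3/10·(-0.988720)+1/4·(-4.459871)≈-0.818352
n=8: y≈-0.818352, sp=-1, e=sp−y≈-0.181648; I≈-3.240814, D=e−e_prev≈-0.170368; u=1/2·(-0.181648)+3/2·(-3.240814)+1/2·(-0.170368)≈-5.037230; next y=-3/10·(-0.818352)+1/4·(-5.037230)≈-1.013802
n=9: y≈-1.013802, sp=-1, e=sp−y≈0.013802; I≈-3.227012, D=e−e_prev≈0.195450; u=1/2·0.013802+3/2·(-3.227012)+1/2·0.195450≈-4.735892; next y=-3/10·(-1.013802)+1/4·(-4.735892)≈-0.879833
n=10: y≈-0.879833, sp=-1, e=sp−y≈-0.120167; I≈-3.347180, D=e−e_prev≈-0.133969; u=1/2·(-0.120167)+3/2·(-3.347180)+1/2·(-0.133969)≈-5.147838; next y=-3/10·(-0.879833)+1/4·(-5.147838)≈-1.023010
n=11: y≈-1.023010, sp=-1, e=sp−y≈0.023010; I≈-3.324170, D=e−e_prev≈0.143177; u=1/2·0.023010+3/2·(-3.324170)+1/2·0.143177≈-4.903162; next y=-3/10·(-1.023010)+1/4·(-4.903162)≈-0.918887
n=12: y≈-0.918887, sp=-1, e=sp−y≈-0.081113; I≈-3.405283, D=e−e_prev≈-0.104122; u=1/2·(-0.081113)+3/2·(-3.405283)+1/2·(-0.104122)≈-5.200541; next y=-3/10·(-0.918887)+1/4·(-5.200541)≈-1.024469
n=13: y≈-1.024469, sp=-1, e=sp−y≈0.024469; I≈-3.380813, D=e−e_prev≈0.105582; u=1/2·0.024469+3/2·(-3.380813)+1/2·0.105582≈-5.006195; next y=-3/10·(-1.024469)+1/4·(-5.006195)≈-0.944208
n=14: y≈-0.944208, sp=-1, e=sp−y≈-0.055792; I≈-3.436605, D=e−e_prev≈-0.080261; u=1/2·(-0.055792)+3/2·(-3.436605)+1/2·(-0.080261)≈-5.222935; next y=-3/10·(-0.944208)+1/4·(-5.222935)≈-1.022471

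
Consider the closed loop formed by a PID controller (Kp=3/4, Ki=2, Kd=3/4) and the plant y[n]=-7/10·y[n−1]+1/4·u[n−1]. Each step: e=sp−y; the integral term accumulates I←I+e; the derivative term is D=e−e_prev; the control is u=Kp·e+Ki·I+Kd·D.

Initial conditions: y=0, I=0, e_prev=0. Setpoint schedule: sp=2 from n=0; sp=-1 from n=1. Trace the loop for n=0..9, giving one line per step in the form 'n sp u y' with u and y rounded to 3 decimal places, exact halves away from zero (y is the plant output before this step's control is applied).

0 2 7.000 0.000
1 -1 -7.125 1.750
2 -1 7.584 -3.006
3 -1 -16.494 4.000
4 -1 16.995 -6.924
5 -1 -35.418 9.095
6 -1 41.514 -15.221
7 -1 -75.172 21.033
8 -1 98.876 -33.516
9 -1 -162.943 48.181

(exact arithmetic carried between steps; '≈' marks a value shown rounded to 6 d.p. or computed from one; I and e_prev carry over from the previous line; the table rounds u and y to 3 d.p., halves away from zero)
n=0: y=0, sp=2, e=sp−y=2; I=2, D=e−e_prev=2; u=3/4·2+2·2+3/4·2=7; next y=-7/10·0+1/4·7=1.75
n=1: y=1.75, sp=-1, e=sp−y=-2.75; I=-0.75, D=e−e_prev=-4.75; u=3/4·(-2.75)+2·(-0.75)+3/4·(-4.75)=-7.125; next y=-7/10·1.75+1/4·(-7.125)=-3.00625
n=2: y=-3.00625, sp=-1, e=sp−y=2.00625; I=1.25625, D=e−e_prev=4.75625; u=3/4·2.00625+2·1.25625+3/4·4.75625=7.584375; next y=-7/10·(-3.00625)+1/4·7.584375≈4.000469
n=3: y≈4.000469, sp=-1, e=sp−y≈-5.000469; I≈-3.744219, D=e−e_prev≈-7.006719; u=3/4·(-5.000469)+2·(-3.744219)+3/4·(-7.006719)≈-16.493828; next y=-7/10·4.000469+1/4·(-16.493828)≈-6.923785
n=4: y≈-6.923785, sp=-1, e=sp−y≈5.923785; I≈2.179566, D=e−e_prev≈10.924254; u=3/4·5.923785+2·2.179566+3/4·10.924254≈16.995162; next y=-7/10·(-6.923785)+1/4·16.995162≈9.095440
n=5: y≈9.095440, sp=-1, e=sp−y≈-10.095440; I≈-7.915874, D=e−e_prev≈-16.019225; u=3/4·(-10.095440)+2·(-7.915874)+3/4·(-16.019225)≈-35.417747; next y=-7/10·9.095440+1/4·(-35.417747)≈-15.221245
n=6: y≈-15.221245, sp=-1, e=sp−y≈14.221245; I≈6.305371, D=e−e_prev≈24.316685; u=3/4·14.221245+2·6.305371+3/4·24.316685≈41.514189; next y=-7/10·(-15.221245)+1/4·41.514189≈21.033419
n=7: y≈21.033419, sp=-1, e=sp−y≈-22.033419; I≈-15.728048, D=e−e_prev≈-36.254663; u=3/4·(-22.033419)+2·(-15.728048)+3/4·(-36.254663)≈-75.172157; next y=-7/10·21.033419+1/4·(-75.172157)≈-33.516432
n=8: y≈-33.516432, sp=-1, e=sp−y≈32.516432; I≈16.788385, D=e−e_prev≈54.549851; u=3/4·32.516432+2·16.788385+3/4·54.549851≈98.876481; next y=-7/10·(-33.516432)+1/4·98.876481≈48.180623
n=9: y≈48.180623, sp=-1, e=sp−y≈-49.180623; I≈-32.392238, D=e−e_prev≈-81.697055; u=3/4·(-49.180623)+2·(-32.392238)+3/4·(-81.697055)≈-162.942735; next y=-7/10·48.180623+1/4·(-162.942735)≈-74.462120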